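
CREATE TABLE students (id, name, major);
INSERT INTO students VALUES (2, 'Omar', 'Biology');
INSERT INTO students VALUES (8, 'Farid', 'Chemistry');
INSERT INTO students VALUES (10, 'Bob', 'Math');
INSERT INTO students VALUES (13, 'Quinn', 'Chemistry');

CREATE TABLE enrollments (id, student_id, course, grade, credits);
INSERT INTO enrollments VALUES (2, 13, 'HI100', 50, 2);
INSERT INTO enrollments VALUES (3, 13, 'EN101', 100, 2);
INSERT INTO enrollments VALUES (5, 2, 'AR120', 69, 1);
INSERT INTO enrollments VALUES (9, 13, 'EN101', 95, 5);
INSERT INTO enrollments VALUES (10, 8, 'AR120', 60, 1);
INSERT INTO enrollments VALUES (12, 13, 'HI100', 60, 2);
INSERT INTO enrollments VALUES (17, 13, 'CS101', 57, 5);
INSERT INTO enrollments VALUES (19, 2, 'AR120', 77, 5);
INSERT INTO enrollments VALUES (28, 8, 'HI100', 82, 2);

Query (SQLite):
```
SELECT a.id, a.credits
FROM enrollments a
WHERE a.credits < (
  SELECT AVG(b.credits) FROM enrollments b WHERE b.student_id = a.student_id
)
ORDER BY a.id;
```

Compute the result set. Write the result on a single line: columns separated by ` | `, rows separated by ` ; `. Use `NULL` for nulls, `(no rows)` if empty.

For each enrollments row a, compute AVG(credits) over rows sharing a.student_id.
Keep row a if a.credits < that per-group AVG.
  student_id=2: AVG(credits) = 3.0
  student_id=8: AVG(credits) = 1.5
  student_id=13: AVG(credits) = 3.2

2 | 2 ; 3 | 2 ; 5 | 1 ; 10 | 1 ; 12 | 2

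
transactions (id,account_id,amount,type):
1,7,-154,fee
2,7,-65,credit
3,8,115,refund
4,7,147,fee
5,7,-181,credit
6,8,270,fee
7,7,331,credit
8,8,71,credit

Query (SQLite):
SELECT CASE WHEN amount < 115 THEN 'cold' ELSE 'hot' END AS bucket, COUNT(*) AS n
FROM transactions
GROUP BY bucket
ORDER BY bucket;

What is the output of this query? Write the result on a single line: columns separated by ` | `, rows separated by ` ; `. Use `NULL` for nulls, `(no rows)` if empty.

Bucket rows by amount < 115 → 'cold' else 'hot'; count each bucket.

cold | 4 ; hot | 4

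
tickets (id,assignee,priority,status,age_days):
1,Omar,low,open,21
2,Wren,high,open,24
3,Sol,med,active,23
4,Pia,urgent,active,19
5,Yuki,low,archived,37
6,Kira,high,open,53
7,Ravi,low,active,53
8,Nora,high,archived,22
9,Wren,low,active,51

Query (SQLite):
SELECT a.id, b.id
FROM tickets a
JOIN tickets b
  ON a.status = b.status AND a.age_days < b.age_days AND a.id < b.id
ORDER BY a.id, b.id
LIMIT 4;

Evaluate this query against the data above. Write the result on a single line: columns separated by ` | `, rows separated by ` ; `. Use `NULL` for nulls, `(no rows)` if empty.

Pairs (a,b) with same status, a.age_days < b.age_days, a.id < b.id.
status groups: active:{3,4,7,9} archived:{5,8} open:{1,2,6}
Ordered by (a.id, b.id); first 4.

1 | 2 ; 1 | 6 ; 2 | 6 ; 3 | 7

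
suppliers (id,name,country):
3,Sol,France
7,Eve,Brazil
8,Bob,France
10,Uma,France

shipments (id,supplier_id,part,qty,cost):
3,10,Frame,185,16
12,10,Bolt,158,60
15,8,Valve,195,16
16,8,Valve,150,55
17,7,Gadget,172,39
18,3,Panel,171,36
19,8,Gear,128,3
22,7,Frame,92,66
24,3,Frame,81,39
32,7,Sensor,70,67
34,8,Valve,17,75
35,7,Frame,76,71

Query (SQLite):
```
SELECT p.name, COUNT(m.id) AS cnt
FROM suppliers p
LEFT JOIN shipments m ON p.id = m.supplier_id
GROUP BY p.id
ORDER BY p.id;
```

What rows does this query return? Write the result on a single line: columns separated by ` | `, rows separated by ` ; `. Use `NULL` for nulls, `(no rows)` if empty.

LEFT JOIN keeps every suppliers row; unmatched ones get NULL for shipments columns.
Group by suppliers.id and compute COUNT(m.id). COUNT(col) of an all-NULL group is 0.
  3: ids {18, 24} → COUNT(m.id)=2
  7: ids {17, 22, 32, 35} → COUNT(m.id)=4
  8: ids {15, 16, 19, 34} → COUNT(m.id)=4
  10: ids {3, 12} → COUNT(m.id)=2

Sol | 2 ; Eve | 4 ; Bob | 4 ; Uma | 2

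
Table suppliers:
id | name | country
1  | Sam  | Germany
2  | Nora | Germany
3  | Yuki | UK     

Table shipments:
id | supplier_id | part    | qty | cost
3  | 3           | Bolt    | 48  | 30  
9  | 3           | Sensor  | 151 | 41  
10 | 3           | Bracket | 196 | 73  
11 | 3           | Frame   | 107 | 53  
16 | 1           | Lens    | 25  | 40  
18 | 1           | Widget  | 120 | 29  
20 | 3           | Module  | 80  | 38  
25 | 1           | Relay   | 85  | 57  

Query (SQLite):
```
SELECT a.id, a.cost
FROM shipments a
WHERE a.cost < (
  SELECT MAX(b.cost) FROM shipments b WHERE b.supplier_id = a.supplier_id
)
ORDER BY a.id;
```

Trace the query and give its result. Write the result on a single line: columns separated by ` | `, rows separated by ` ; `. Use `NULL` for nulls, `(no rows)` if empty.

For each shipments row a, compute MAX(cost) over rows sharing a.supplier_id.
Keep row a if a.cost < that per-group MAX.
  supplier_id=1: MAX(cost) = 57
  supplier_id=3: MAX(cost) = 73

3 | 30 ; 9 | 41 ; 11 | 53 ; 16 | 40 ; 18 | 29 ; 20 | 38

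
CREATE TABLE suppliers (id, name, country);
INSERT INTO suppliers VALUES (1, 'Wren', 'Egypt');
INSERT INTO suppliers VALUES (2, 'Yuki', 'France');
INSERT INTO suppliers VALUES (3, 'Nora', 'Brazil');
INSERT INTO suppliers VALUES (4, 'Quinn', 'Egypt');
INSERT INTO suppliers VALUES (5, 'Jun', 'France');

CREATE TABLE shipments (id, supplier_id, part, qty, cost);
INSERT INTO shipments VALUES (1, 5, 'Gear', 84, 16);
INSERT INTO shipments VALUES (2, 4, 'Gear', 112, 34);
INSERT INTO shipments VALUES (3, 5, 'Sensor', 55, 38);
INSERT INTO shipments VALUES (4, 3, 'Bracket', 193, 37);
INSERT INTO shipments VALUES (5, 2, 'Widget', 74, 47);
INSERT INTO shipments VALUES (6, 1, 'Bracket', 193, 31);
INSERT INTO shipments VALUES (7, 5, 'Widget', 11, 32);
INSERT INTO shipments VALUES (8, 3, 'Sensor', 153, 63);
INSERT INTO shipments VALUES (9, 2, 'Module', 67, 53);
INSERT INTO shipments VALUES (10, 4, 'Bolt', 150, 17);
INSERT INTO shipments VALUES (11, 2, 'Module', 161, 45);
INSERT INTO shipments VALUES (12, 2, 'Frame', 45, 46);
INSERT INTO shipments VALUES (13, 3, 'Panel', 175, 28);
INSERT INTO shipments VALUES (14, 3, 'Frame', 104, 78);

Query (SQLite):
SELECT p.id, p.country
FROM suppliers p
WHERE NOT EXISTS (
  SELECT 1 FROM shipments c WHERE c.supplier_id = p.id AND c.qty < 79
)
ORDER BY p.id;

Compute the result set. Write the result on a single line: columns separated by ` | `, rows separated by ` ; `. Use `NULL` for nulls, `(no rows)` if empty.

For each suppliers row, check whether any shipments with matching supplier_id has qty < 79.
Keep rows where that is false.

1 | Egypt ; 3 | Brazil ; 4 | Egypt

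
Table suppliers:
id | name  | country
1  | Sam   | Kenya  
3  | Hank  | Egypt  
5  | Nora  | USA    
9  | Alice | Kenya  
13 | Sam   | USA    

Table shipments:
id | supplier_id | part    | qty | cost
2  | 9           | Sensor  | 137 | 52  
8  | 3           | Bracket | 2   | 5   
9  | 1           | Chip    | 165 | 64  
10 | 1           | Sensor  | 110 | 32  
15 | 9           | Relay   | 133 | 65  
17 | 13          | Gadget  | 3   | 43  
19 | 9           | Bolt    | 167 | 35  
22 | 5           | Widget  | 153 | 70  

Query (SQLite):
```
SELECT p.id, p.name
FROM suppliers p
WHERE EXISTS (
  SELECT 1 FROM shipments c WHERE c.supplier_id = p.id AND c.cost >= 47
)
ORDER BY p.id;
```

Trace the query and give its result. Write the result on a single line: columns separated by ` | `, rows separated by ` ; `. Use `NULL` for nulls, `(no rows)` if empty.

1 | Sam ; 5 | Nora ; 9 | Alice

For each suppliers row, check whether any shipments with matching supplier_id has cost >= 47.
Keep rows where that is true.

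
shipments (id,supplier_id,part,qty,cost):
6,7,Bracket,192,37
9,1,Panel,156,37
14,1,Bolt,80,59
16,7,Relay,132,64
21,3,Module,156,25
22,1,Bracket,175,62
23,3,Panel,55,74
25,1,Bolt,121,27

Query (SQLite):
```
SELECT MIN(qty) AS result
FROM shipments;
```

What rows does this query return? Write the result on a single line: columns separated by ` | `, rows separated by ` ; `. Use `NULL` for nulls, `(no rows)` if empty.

All qty values: [192, 156, 80, 132, 156, 175, 55, 121].
MIN of non-NULL values = 55.

55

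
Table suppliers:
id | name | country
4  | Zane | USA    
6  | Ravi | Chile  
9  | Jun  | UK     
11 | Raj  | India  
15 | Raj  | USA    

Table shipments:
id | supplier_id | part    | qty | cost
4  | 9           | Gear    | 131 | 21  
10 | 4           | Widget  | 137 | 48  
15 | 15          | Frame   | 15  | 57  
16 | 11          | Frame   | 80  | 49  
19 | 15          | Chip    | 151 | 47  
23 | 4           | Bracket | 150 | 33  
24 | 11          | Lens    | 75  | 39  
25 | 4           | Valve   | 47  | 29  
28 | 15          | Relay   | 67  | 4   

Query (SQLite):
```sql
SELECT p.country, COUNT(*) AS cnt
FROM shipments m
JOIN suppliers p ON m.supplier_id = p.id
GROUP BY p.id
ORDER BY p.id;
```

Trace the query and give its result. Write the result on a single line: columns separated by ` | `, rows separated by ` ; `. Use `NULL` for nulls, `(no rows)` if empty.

Join each shipments row to its suppliers via supplier_id.
Group joined rows by suppliers.id; compute COUNT(*) per group.
  4: ids {10, 23, 25} → COUNT(*)=3
  9: ids {4} → COUNT(*)=1
  11: ids {16, 24} → COUNT(*)=2
  15: ids {15, 19, 28} → COUNT(*)=3

USA | 3 ; UK | 1 ; India | 2 ; USA | 3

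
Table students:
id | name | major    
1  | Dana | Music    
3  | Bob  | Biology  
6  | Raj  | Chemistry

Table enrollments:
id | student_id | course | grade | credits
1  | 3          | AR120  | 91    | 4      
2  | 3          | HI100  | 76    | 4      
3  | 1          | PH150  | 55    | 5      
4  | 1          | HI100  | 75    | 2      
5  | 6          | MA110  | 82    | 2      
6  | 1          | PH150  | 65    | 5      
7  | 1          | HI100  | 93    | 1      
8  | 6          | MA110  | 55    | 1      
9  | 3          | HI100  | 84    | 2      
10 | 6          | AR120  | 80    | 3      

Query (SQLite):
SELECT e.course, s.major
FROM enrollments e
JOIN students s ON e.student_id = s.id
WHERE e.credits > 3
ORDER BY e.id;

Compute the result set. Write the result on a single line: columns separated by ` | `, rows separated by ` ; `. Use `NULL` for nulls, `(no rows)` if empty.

AR120 | Biology ; HI100 | Biology ; PH150 | Music ; PH150 | Music

Each enrollments row matches the students row where student_id = students.id.
Then keep rows with e.credits > 3.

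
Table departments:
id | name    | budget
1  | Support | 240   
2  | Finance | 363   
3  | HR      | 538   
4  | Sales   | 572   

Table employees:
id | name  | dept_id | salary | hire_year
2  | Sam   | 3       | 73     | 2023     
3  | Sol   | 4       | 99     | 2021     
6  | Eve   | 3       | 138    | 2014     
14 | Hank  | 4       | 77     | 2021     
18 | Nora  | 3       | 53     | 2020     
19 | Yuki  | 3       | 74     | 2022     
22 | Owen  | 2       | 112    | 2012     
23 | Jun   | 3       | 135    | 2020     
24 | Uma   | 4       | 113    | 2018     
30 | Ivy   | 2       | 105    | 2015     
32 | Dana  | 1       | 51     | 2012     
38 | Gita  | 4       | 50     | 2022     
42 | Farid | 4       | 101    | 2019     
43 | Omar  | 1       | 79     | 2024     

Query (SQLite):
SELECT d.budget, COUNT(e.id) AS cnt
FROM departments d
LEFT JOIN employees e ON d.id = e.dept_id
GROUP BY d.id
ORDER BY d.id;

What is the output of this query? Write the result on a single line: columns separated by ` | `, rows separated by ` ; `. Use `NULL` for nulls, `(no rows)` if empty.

LEFT JOIN keeps every departments row; unmatched ones get NULL for employees columns.
Group by departments.id and compute COUNT(e.id). COUNT(col) of an all-NULL group is 0.
  1: ids {32, 43} → COUNT(e.id)=2
  2: ids {22, 30} → COUNT(e.id)=2
  3: ids {2, 6, 18, 19, 23} → COUNT(e.id)=5
  4: ids {3, 14, 24, 38, 42} → COUNT(e.id)=5

240 | 2 ; 363 | 2 ; 538 | 5 ; 572 | 5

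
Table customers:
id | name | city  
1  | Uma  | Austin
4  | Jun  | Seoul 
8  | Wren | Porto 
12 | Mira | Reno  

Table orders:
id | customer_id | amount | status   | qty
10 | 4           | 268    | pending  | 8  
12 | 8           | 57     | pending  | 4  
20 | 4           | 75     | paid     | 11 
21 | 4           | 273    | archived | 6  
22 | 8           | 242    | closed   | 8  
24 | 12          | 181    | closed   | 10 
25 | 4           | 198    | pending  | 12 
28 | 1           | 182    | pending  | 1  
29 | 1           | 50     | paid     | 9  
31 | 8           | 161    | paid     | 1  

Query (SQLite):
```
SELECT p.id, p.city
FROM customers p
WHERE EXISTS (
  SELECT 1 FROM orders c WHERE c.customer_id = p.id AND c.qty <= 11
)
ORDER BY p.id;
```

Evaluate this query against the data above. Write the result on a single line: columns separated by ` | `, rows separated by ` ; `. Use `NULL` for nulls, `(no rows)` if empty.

For each customers row, check whether any orders with matching customer_id has qty <= 11.
Keep rows where that is true.

1 | Austin ; 4 | Seoul ; 8 | Porto ; 12 | Reno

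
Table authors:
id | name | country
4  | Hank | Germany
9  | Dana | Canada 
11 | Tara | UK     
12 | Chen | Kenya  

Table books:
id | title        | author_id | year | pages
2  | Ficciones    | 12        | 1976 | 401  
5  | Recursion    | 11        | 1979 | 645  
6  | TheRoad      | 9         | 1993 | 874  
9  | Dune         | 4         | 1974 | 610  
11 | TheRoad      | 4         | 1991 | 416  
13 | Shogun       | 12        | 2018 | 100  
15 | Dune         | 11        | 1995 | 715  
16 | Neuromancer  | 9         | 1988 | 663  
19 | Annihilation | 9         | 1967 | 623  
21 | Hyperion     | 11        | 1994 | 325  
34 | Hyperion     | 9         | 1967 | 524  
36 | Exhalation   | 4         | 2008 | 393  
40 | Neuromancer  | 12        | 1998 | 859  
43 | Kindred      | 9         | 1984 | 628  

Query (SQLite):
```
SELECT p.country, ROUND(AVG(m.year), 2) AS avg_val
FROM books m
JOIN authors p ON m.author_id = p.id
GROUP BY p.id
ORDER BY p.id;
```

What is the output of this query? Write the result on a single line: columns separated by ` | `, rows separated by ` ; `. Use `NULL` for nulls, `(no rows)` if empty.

Join each books row to its authors via author_id.
Group joined rows by authors.id; compute ROUND(AVG(m.year), 2) per group.
  4: ids {9, 11, 36} → ROUND(AVG(m.year), 2)=1991
  9: ids {6, 16, 19, 34, 43} → ROUND(AVG(m.year), 2)=1979.8
  11: ids {5, 15, 21} → ROUND(AVG(m.year), 2)=1989.33
  12: ids {2, 13, 40} → ROUND(AVG(m.year), 2)=1997.33

Germany | 1991 ; Canada | 1979.8 ; UK | 1989.33 ; Kenya | 1997.33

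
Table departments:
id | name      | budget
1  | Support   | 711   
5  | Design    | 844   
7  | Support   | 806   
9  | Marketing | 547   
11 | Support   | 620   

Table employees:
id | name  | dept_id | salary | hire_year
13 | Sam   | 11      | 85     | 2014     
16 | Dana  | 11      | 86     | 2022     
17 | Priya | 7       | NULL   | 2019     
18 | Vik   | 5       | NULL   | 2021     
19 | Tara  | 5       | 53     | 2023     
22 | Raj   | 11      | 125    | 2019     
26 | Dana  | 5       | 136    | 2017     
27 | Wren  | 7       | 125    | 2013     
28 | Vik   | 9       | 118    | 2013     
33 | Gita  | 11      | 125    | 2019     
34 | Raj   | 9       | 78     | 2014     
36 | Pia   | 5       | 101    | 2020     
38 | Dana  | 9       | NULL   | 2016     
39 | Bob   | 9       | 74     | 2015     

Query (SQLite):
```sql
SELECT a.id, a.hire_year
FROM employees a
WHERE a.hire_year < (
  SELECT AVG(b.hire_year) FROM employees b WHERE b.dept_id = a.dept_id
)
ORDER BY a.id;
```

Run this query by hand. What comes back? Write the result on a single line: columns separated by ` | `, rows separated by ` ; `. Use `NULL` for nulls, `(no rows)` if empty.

13 | 2014 ; 26 | 2017 ; 27 | 2013 ; 28 | 2013 ; 34 | 2014 ; 36 | 2020

For each employees row a, compute AVG(hire_year) over rows sharing a.dept_id.
Keep row a if a.hire_year < that per-group AVG.
  dept_id=5: AVG(hire_year) = 2020.25
  dept_id=7: AVG(hire_year) = 2016.0
  dept_id=9: AVG(hire_year) = 2014.5
  dept_id=11: AVG(hire_year) = 2018.5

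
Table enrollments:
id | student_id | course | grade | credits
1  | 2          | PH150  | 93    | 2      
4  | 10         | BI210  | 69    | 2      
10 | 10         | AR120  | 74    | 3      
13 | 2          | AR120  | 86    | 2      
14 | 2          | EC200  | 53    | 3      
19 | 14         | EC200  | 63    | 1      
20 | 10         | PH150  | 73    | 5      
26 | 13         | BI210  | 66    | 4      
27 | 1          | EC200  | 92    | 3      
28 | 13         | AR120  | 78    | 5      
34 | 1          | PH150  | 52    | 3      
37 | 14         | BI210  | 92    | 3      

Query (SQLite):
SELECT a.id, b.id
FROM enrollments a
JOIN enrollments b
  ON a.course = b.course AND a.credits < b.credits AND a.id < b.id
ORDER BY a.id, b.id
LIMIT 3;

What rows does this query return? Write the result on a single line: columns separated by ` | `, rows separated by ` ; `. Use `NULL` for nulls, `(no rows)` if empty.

1 | 20 ; 1 | 34 ; 4 | 26

Pairs (a,b) with same course, a.credits < b.credits, a.id < b.id.
course groups: AR120:{10,13,28} BI210:{4,26,37} EC200:{14,19,27} PH150:{1,20,34}
Ordered by (a.id, b.id); first 3.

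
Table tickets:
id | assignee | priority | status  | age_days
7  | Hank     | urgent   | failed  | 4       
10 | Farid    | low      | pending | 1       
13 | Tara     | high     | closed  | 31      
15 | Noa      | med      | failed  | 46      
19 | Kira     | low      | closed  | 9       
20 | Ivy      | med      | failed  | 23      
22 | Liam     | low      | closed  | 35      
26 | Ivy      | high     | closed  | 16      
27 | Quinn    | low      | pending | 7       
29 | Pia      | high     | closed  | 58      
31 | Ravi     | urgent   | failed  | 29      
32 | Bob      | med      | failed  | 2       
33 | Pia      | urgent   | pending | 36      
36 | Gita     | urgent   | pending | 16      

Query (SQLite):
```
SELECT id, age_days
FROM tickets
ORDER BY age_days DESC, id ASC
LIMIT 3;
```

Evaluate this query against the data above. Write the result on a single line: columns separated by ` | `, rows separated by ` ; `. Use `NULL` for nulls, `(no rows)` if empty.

29 | 58 ; 15 | 46 ; 33 | 36

Sort by age_days desc, tiebreak id asc: (58, id=29), (46, id=15), (36, id=33), (35, id=22), (31, id=13), (29, id=31) …. Take first 3.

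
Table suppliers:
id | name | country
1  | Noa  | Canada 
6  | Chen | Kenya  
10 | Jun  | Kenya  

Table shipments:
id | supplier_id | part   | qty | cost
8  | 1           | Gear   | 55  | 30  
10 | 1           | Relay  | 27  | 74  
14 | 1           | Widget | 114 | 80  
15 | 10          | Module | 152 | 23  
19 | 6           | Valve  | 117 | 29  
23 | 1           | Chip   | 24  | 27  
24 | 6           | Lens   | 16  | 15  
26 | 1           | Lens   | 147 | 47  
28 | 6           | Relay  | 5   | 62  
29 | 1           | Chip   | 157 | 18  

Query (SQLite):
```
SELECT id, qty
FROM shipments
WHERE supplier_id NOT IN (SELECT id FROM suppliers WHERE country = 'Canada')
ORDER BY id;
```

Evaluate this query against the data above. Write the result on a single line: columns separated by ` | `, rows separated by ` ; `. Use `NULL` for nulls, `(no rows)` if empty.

Inner query: suppliers.id where country = 'Canada'.
Outer: keep shipments rows whose supplier_id is not in that set.
Inner query → {1}

15 | 152 ; 19 | 117 ; 24 | 16 ; 28 | 5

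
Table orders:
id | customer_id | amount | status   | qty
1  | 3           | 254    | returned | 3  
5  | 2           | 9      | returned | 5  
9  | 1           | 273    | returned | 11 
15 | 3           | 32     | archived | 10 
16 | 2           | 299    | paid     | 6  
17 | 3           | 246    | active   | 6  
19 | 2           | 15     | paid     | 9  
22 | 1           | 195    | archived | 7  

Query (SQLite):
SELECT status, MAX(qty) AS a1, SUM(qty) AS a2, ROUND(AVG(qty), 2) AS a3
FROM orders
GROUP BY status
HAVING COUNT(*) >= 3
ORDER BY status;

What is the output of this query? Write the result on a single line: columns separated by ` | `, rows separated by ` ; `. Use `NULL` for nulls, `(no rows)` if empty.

returned | 11 | 19 | 6.33

Group orders by status.
Per group compute: MAX(qty), SUM(qty), ROUND(AVG(qty), 2).
HAVING: drop groups with fewer than 3 rows.
  active: ids {17} → MAX(qty)=6, SUM(qty)=6, ROUND(AVG(qty), 2)=6
  archived: ids {15, 22} → MAX(qty)=10, SUM(qty)=17, ROUND(AVG(qty), 2)=8.5
  paid: ids {16, 19} → MAX(qty)=9, SUM(qty)=15, ROUND(AVG(qty), 2)=7.5
  returned: ids {1, 5, 9} → MAX(qty)=11, SUM(qty)=19, ROUND(AVG(qty), 2)=6.33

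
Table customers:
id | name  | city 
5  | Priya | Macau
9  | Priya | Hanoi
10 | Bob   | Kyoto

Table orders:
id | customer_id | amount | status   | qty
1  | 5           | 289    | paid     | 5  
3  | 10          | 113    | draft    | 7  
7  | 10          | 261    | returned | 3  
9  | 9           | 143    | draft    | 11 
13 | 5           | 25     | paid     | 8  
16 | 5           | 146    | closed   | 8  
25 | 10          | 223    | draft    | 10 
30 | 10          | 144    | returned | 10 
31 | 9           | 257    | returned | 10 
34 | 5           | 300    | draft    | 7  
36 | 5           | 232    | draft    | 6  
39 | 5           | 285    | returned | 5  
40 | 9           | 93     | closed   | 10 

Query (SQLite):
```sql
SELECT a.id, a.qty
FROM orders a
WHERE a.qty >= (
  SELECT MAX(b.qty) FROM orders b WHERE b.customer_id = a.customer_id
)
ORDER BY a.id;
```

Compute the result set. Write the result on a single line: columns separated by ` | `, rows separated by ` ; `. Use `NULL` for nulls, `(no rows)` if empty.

9 | 11 ; 13 | 8 ; 16 | 8 ; 25 | 10 ; 30 | 10

For each orders row a, compute MAX(qty) over rows sharing a.customer_id.
Keep row a if a.qty >= that per-group MAX.
  customer_id=5: MAX(qty) = 8
  customer_id=9: MAX(qty) = 11
  customer_id=10: MAX(qty) = 10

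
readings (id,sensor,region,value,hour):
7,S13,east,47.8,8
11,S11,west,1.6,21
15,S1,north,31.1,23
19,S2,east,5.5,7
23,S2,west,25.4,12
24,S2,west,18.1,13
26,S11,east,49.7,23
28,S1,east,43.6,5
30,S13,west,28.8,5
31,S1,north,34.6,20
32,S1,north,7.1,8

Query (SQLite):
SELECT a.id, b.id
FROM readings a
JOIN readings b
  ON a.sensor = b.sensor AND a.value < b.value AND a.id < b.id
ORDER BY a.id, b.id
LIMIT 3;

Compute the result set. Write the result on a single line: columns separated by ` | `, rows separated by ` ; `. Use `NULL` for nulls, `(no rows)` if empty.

11 | 26 ; 15 | 28 ; 15 | 31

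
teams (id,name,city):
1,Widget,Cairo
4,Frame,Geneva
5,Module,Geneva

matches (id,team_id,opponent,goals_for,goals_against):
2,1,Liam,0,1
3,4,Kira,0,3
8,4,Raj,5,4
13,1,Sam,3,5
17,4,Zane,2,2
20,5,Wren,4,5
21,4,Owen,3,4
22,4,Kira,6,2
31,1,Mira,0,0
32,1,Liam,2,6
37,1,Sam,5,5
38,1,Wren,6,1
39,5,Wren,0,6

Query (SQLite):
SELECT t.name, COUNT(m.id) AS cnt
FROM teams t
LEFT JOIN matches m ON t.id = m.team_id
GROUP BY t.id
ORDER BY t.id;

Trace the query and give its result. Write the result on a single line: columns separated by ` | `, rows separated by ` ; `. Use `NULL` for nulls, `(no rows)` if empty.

LEFT JOIN keeps every teams row; unmatched ones get NULL for matches columns.
Group by teams.id and compute COUNT(m.id). COUNT(col) of an all-NULL group is 0.
  1: ids {2, 13, 31, 32, 37, 38} → COUNT(m.id)=6
  4: ids {3, 8, 17, 21, 22} → COUNT(m.id)=5
  5: ids {20, 39} → COUNT(m.id)=2

Widget | 6 ; Frame | 5 ; Module | 2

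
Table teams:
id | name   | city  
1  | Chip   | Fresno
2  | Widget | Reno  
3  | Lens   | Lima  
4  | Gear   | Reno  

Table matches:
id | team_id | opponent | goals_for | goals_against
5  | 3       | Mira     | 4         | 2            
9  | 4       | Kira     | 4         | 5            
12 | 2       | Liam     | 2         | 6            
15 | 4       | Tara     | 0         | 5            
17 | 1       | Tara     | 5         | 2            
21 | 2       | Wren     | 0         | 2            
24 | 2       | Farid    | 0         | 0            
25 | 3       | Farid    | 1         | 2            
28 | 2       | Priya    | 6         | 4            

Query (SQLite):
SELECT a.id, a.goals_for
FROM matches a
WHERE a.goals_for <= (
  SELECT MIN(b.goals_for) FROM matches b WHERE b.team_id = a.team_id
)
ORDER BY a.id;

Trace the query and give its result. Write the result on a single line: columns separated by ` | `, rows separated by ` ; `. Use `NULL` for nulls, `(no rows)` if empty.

15 | 0 ; 17 | 5 ; 21 | 0 ; 24 | 0 ; 25 | 1

For each matches row a, compute MIN(goals_for) over rows sharing a.team_id.
Keep row a if a.goals_for <= that per-group MIN.
  team_id=1: MIN(goals_for) = 5
  team_id=2: MIN(goals_for) = 0
  team_id=3: MIN(goals_for) = 1
  team_id=4: MIN(goals_for) = 0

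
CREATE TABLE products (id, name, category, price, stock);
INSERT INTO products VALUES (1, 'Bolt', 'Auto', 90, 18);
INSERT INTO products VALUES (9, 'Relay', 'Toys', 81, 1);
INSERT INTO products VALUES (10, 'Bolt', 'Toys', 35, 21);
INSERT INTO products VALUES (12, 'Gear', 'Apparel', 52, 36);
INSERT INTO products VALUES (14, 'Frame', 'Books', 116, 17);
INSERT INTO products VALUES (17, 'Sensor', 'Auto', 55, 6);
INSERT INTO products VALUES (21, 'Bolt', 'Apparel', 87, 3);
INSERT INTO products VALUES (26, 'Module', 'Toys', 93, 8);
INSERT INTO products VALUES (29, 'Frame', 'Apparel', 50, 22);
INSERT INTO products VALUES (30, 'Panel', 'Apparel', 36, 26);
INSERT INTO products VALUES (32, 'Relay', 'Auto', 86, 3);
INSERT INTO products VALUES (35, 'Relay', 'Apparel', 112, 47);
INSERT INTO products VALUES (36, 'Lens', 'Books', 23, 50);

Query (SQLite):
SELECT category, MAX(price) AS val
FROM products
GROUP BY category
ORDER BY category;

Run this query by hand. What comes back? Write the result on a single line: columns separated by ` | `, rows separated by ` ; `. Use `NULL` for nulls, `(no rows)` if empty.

Partition products by category; compute MAX(price) within each group.
  Apparel: ids {12, 21, 29, 30, 35} → MAX(price)=112
  Auto: ids {1, 17, 32} → MAX(price)=90
  Books: ids {14, 36} → MAX(price)=116
  Toys: ids {9, 10, 26} → MAX(price)=93

Apparel | 112 ; Auto | 90 ; Books | 116 ; Toys | 93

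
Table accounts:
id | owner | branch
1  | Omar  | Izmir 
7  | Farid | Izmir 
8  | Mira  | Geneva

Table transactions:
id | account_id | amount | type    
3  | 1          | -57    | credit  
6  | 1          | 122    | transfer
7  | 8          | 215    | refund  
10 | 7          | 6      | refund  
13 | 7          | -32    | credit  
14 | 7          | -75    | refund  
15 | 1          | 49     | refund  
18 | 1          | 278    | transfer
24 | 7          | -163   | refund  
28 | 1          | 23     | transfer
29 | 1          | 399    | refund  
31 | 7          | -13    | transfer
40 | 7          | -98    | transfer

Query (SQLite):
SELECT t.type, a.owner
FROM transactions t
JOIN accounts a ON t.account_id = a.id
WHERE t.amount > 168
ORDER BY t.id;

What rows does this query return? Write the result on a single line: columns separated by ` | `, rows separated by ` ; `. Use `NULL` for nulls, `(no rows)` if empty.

refund | Mira ; transfer | Omar ; refund | Omar

Each transactions row matches the accounts row where account_id = accounts.id.
Then keep rows with t.amount > 168.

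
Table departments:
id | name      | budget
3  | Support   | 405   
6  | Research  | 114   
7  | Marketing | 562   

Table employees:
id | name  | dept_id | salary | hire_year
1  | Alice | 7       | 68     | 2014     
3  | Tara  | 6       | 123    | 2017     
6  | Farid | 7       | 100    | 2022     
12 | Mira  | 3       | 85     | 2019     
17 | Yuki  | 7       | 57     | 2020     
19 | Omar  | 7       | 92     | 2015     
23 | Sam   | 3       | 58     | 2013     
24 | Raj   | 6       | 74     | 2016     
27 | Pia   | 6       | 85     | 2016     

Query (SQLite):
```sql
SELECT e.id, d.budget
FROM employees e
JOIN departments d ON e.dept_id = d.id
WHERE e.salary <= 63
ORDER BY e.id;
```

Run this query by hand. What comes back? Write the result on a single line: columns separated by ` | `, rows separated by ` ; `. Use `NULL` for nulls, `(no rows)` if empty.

Each employees row matches the departments row where dept_id = departments.id.
Then keep rows with e.salary <= 63.

17 | 562 ; 23 | 405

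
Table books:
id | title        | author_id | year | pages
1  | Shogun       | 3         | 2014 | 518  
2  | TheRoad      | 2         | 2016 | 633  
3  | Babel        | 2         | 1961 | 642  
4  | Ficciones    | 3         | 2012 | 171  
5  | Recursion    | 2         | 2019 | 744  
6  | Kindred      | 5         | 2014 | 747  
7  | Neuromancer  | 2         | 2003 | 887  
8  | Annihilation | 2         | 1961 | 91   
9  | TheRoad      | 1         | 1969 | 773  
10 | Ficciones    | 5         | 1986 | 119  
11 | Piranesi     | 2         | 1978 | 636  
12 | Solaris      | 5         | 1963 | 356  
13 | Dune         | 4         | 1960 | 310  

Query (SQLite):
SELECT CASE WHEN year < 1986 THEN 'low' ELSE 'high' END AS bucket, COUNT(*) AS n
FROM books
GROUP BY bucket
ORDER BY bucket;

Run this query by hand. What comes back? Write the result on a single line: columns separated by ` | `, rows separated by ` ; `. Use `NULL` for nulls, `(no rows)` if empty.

high | 7 ; low | 6

Bucket rows by year < 1986 → 'low' else 'high'; count each bucket.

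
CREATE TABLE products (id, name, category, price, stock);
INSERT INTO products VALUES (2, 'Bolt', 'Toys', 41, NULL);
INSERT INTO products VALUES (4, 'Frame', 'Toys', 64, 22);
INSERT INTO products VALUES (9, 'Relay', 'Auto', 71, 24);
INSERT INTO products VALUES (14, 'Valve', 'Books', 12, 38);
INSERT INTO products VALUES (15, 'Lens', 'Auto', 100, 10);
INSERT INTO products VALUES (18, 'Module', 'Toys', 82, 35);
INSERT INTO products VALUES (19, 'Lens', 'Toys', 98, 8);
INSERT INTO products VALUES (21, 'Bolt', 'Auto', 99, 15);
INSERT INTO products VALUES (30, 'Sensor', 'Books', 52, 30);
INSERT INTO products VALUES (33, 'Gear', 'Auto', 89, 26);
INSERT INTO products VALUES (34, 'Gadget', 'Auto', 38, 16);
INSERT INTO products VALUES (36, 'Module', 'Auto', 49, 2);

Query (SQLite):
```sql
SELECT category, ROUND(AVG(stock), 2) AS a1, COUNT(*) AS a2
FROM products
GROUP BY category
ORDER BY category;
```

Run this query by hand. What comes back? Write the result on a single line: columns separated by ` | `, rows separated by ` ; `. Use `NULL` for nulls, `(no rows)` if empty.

Group products by category.
Per group compute: ROUND(AVG(stock), 2), COUNT(*).
  Auto: ids {9, 15, 21, 33, 34, 36} → ROUND(AVG(stock), 2)=15.5, COUNT(*)=6
  Books: ids {14, 30} → ROUND(AVG(stock), 2)=34, COUNT(*)=2
  Toys: ids {2, 4, 18, 19} → ROUND(AVG(stock), 2)=21.67, COUNT(*)=4

Auto | 15.5 | 6 ; Books | 34 | 2 ; Toys | 21.67 | 4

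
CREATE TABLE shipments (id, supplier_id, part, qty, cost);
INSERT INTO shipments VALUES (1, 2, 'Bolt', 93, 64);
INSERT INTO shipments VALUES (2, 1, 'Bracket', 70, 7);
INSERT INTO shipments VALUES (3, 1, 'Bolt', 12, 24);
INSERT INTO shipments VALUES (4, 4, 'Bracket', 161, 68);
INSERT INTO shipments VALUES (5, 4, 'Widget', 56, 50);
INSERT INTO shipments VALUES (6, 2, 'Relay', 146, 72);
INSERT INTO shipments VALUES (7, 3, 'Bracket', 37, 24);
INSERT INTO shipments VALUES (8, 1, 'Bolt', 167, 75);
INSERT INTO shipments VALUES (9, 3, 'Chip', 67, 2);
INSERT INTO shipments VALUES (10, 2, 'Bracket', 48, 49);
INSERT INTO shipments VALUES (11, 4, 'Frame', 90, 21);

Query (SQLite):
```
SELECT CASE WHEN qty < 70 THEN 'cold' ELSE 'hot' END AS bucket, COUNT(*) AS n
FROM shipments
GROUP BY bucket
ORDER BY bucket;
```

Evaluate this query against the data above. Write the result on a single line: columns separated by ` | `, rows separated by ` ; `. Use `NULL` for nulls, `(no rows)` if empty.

Bucket rows by qty < 70 → 'cold' else 'hot'; count each bucket.

cold | 5 ; hot | 6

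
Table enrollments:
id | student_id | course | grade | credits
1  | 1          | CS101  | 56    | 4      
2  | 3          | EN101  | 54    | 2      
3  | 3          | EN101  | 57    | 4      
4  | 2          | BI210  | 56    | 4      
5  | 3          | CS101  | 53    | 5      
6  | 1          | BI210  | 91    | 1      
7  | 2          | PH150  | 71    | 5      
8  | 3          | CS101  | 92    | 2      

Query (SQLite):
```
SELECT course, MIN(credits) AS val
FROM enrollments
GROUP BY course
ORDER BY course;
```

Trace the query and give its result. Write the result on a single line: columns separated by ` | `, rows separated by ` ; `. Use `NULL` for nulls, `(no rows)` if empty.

Partition enrollments by course; compute MIN(credits) within each group.
  BI210: ids {4, 6} → MIN(credits)=1
  CS101: ids {1, 5, 8} → MIN(credits)=2
  EN101: ids {2, 3} → MIN(credits)=2
  PH150: ids {7} → MIN(credits)=5

BI210 | 1 ; CS101 | 2 ; EN101 | 2 ; PH150 | 5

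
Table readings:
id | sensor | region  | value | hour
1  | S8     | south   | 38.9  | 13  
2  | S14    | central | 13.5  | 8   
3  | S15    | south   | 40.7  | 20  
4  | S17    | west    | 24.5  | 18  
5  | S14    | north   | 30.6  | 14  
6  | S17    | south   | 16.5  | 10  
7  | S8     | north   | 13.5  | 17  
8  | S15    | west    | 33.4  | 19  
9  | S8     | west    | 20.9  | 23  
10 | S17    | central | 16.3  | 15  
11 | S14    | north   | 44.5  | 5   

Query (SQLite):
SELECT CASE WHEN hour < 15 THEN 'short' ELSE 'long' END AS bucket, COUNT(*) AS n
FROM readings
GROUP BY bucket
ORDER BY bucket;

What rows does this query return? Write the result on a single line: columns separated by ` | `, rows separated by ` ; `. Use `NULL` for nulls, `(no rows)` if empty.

long | 6 ; short | 5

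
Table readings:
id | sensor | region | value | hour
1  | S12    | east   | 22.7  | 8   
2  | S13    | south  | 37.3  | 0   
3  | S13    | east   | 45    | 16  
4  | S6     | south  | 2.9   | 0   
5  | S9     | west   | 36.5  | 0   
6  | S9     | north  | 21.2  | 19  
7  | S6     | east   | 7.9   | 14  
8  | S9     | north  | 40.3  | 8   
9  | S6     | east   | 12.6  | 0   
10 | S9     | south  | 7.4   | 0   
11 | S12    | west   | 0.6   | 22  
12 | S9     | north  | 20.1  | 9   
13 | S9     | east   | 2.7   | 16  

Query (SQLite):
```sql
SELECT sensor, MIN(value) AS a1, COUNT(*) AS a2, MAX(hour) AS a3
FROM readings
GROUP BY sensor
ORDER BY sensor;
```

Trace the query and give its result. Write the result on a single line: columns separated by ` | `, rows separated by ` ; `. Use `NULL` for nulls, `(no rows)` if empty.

S12 | 0.6 | 2 | 22 ; S13 | 37.3 | 2 | 16 ; S6 | 2.9 | 3 | 14 ; S9 | 2.7 | 6 | 19

Group readings by sensor.
Per group compute: MIN(value), COUNT(*), MAX(hour).
  S12: ids {1, 11} → MIN(value)=0.6, COUNT(*)=2, MAX(hour)=22
  S13: ids {2, 3} → MIN(value)=37.3, COUNT(*)=2, MAX(hour)=16
  S6: ids {4, 7, 9} → MIN(value)=2.9, COUNT(*)=3, MAX(hour)=14
  S9: ids {5, 6, 8, 10, 12, 13} → MIN(value)=2.7, COUNT(*)=6, MAX(hour)=19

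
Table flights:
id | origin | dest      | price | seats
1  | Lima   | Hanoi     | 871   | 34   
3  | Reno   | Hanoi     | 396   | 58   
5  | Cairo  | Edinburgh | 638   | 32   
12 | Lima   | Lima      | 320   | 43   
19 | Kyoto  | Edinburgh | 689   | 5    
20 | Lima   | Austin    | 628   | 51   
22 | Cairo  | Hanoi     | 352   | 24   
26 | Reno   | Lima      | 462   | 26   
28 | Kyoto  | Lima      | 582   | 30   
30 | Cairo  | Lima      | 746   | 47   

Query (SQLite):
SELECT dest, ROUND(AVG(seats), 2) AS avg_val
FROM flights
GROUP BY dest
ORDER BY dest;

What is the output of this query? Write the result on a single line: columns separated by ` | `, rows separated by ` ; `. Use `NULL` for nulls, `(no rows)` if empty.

Austin | 51 ; Edinburgh | 18.5 ; Hanoi | 38.67 ; Lima | 36.5

Partition flights by dest; compute ROUND(AVG(seats), 2) within each group.
  Austin: ids {20} → ROUND(AVG(seats), 2)=51
  Edinburgh: ids {5, 19} → ROUND(AVG(seats), 2)=18.5
  Hanoi: ids {1, 3, 22} → ROUND(AVG(seats), 2)=38.67
  Lima: ids {12, 26, 28, 30} → ROUND(AVG(seats), 2)=36.5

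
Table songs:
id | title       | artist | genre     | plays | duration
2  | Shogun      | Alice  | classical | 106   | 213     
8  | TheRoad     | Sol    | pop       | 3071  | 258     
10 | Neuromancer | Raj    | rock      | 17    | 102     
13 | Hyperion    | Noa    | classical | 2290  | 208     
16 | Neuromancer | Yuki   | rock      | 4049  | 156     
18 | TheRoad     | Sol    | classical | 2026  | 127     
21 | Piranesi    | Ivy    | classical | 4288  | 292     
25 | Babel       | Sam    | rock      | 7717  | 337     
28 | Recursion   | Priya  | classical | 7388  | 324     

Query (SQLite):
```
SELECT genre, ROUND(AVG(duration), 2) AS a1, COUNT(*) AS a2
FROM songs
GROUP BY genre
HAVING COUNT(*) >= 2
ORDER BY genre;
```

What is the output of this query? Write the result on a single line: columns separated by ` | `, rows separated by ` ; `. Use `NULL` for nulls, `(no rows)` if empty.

classical | 232.8 | 5 ; rock | 198.33 | 3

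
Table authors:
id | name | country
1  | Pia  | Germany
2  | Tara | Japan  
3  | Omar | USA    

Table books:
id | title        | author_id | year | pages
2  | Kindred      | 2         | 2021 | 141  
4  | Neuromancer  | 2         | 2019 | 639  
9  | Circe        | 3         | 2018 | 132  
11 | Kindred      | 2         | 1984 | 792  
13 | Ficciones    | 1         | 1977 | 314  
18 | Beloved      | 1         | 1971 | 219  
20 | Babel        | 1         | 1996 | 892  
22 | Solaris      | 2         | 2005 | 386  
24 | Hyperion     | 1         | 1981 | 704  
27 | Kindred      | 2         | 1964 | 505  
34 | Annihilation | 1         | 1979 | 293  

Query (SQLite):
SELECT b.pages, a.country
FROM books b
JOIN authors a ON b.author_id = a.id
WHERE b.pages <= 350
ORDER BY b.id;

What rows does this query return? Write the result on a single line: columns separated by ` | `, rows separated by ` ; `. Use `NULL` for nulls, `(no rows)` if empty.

Each books row matches the authors row where author_id = authors.id.
Then keep rows with b.pages <= 350.

141 | Japan ; 132 | USA ; 314 | Germany ; 219 | Germany ; 293 | Germany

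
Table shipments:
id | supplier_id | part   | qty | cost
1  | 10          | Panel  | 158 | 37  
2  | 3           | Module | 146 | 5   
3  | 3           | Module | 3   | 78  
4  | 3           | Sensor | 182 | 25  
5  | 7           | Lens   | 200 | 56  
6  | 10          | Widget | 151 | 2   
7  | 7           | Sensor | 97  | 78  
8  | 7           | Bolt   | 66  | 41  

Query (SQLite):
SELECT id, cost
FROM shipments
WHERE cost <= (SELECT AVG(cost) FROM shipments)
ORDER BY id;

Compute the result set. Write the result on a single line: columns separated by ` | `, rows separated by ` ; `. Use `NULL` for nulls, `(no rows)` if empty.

Scalar subquery: AVG(cost) over all shipments rows = 40.25.
Keep rows where cost <= that value.

1 | 37 ; 2 | 5 ; 4 | 25 ; 6 | 2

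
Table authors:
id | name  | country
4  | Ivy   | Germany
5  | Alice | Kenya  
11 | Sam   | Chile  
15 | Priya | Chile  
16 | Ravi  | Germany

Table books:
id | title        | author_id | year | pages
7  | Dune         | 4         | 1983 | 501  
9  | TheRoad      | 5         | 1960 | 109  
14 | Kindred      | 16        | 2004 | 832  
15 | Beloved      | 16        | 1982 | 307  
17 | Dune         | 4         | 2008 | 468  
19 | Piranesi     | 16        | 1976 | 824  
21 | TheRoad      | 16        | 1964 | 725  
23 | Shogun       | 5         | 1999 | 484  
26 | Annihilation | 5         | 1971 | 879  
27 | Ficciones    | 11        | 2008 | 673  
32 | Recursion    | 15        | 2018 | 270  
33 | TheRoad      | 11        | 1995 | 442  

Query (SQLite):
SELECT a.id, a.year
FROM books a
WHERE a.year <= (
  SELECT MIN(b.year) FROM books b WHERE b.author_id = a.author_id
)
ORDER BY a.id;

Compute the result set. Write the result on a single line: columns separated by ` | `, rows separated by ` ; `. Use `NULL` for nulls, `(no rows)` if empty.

For each books row a, compute MIN(year) over rows sharing a.author_id.
Keep row a if a.year <= that per-group MIN.
  author_id=4: MIN(year) = 1983
  author_id=5: MIN(year) = 1960
  author_id=11: MIN(year) = 1995
  author_id=15: MIN(year) = 2018
  author_id=16: MIN(year) = 1964

7 | 1983 ; 9 | 1960 ; 21 | 1964 ; 32 | 2018 ; 33 | 1995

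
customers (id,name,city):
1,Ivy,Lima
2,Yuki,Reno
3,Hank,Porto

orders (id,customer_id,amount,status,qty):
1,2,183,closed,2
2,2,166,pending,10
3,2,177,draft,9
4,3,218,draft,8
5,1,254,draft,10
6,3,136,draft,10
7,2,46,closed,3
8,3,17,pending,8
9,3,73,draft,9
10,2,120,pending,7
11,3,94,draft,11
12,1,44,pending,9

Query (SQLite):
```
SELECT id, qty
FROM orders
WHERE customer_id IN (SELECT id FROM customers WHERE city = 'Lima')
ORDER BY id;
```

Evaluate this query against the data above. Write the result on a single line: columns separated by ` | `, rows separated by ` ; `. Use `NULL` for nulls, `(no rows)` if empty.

5 | 10 ; 12 | 9

Inner query: customers.id where city = 'Lima'.
Outer: keep orders rows whose customer_id is in that set.
Inner query → {1}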